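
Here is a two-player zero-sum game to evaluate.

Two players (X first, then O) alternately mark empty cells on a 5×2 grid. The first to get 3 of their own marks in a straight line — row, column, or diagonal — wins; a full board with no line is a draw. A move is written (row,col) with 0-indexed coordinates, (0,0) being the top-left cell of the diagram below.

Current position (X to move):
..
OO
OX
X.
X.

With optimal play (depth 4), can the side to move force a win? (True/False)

X winning at [../OO/OX/X./X.]: False

ply 1, X at ../OO/OX/X./X. | (0,0)=+0→X./OO/OX/X./X.*; (0,1)=-1→.X/OO/OX/X./X.; (3,1)=-1→../OO/OX/XX/X.; (4,1)=-1→../OO/OX/X./XX
ply 2, O at X./OO/OX/X./X. | (0,1)=+0→XO/OO/OX/X./X.*; (3,1)=+0→X./OO/OX/XO/X.; (4,1)=+0→X./OO/OX/X./XO
ply 3, X at XO/OO/OX/X./X. | (3,1)=+0→XO/OO/OX/XX/X.*; (4,1)=+0→XO/OO/OX/X./XX
ply 4, O at XO/OO/OX/XX/X. | (4,1)=+0→XO/OO/OX/XX/XO*
ply 5: XO/OO/OX/XX/XO is terminal +0 (X); from ../OO/OX/X./X. depth 4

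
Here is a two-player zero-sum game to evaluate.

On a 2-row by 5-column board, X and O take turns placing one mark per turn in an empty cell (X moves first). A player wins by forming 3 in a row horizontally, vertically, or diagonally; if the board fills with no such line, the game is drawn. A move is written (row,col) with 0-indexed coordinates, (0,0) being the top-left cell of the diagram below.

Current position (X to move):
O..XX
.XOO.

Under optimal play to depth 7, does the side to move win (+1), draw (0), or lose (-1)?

value(O..XX/.XOO., X) = +1

[O..XX/.XOO.] X move#1: (0,1):-1/OX.XX/.XOO., (0,2):+1/O.XXX/.XOO.*, (1,0):-1/O..XX/XXOO., (1,4):+0/O..XX/.XOOX
[O.XXX/.XOO.] end (terminal -1, O#2); searched O..XX/.XOO. to 7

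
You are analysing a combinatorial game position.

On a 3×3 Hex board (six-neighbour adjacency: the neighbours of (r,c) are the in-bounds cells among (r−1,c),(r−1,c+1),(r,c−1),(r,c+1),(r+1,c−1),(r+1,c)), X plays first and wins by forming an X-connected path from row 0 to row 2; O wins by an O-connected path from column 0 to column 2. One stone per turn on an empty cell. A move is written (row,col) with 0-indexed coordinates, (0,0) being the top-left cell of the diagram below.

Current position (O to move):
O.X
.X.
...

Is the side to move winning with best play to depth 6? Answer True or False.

O winning at [O.X/.X./...]: False

ply 1, O at O.X/.X./... | (0,1)=-1→OOX/.X./...*; (1,0)=-1→O.X/OX./...; (1,2)=-1→O.X/.XO/...; (2,0)=-1→O.X/.X./O..; (2,1)=-1→O.X/.X./.O.; (2,2)=-1→O.X/.X./..O
ply 2, X at OOX/.X./... | (1,0)=+1→OOX/XX./...*; (1,2)=+1→OOX/.XX/...; (2,0)=+1→OOX/.X./X..; (2,1)=+1→OOX/.X./.X.; (2,2)=+1→OOX/.X./..X
ply 3, O at OOX/XX./... | (1,2)=-1→OOX/XXO/...*; (2,0)=-1→OOX/XX./O..; (2,1)=-1→OOX/XX./.O.; (2,2)=-1→OOX/XX./..O
ply 4, X at OOX/XXO/... | (2,0)=+1→OOX/XXO/X..*; (2,1)=+1→OOX/XXO/.X.; (2,2)=+1→OOX/XXO/..X
ply 5: OOX/XXO/X.. is terminal -1 (O); from O.X/.X./... depth 6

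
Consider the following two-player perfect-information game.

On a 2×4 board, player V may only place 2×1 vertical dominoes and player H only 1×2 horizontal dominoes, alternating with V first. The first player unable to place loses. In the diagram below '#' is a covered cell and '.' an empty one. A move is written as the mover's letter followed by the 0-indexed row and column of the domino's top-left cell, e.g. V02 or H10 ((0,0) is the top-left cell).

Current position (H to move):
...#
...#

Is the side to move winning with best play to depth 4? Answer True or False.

H winning at [...#/...#]: True

p1 H@[...#/...#]: H00[##.#/...#]+1* H01[.###/...#]+1 H10[...#/##.#]+1 H11[...#/.###]+1
p2 V@[##.#/...#]: V02[####/..##]-1*
p3 H@[####/..##]: H10[####/####]+1*
p4 V@[####/####] terminal -1; root [...#/...#] d4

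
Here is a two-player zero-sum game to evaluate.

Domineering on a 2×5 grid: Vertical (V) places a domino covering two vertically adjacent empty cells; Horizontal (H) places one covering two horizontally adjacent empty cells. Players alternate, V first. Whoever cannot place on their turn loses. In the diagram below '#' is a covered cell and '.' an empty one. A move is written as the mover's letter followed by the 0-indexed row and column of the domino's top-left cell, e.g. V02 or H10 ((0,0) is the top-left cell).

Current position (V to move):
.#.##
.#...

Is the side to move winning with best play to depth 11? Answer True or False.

p1 V@[.#.##/.#...]: V00[##.##/##...]-1 V02[.####/.##..]+1*
p2 H@[.####/.##..]: H13[.####/.####]-1*
p3 V@[.####/.####]: V00[#####/#####]+1*
p4 H@[#####/#####] terminal -1; root [.#.##/.#...] d11

V winning at [.#.##/.#...]: True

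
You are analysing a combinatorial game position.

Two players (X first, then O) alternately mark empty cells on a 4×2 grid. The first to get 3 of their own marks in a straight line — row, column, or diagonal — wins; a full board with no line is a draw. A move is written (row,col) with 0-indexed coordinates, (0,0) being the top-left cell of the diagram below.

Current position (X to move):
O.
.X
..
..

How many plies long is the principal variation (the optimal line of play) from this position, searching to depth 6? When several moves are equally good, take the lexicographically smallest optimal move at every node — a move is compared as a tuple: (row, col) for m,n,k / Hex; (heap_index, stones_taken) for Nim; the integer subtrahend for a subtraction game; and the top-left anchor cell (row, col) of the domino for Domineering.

PV length from [O./.X/../..]: 3 plies

p1 X@[O./.X/../..]: (0,1)[OX/.X/../..]+0 (1,0)[O./XX/../..]+0 (2,0)[O./.X/X./..]+0 (2,1)[O./.X/.X/..]+1* (3,0)[O./.X/../X.]+0 (3,1)[O./.X/../.X]+0
p2 O@[O./.X/.X/..]: (0,1)[OO/.X/.X/..]-1* (1,0)[O./OX/.X/..]-1 (2,0)[O./.X/OX/..]-1 (3,0)[O./.X/.X/O.]-1 (3,1)[O./.X/.X/.O]-1
p3 X@[OO/.X/.X/..]: (1,0)[OO/XX/.X/..]+0 (2,0)[OO/.X/XX/..]+0 (3,0)[OO/.X/.X/X.]+0 (3,1)[OO/.X/.X/.X]+1*
p4 O@[OO/.X/.X/.X] terminal -1; root [O./.X/../..] d6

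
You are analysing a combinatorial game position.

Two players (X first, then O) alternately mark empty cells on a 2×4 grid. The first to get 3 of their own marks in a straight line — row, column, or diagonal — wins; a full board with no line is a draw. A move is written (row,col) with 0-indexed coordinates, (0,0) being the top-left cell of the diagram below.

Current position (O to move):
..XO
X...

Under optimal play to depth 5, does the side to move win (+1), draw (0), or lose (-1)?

value(..XO/X..., O) = 0

p1 O@[..XO/X...]: (0,0)[O.XO/X...]+0* (0,1)[.OXO/X...]+0 (1,1)[..XO/XO..]+0 (1,2)[..XO/X.O.]+0 (1,3)[..XO/X..O]+0
p2 X@[O.XO/X...]: (0,1)[OXXO/X...]+0* (1,1)[O.XO/XX..]+0 (1,2)[O.XO/X.X.]+0 (1,3)[O.XO/X..X]+0
p3 O@[OXXO/X...]: (1,1)[OXXO/XO..]+0* (1,2)[OXXO/X.O.]+0 (1,3)[OXXO/X..O]+0
p4 X@[OXXO/XO..]: (1,2)[OXXO/XOX.]+0* (1,3)[OXXO/XO.X]+0
p5 O@[OXXO/XOX.]: (1,3)[OXXO/XOXO]+0*
p6 X@[OXXO/XOXO] terminal +0; root [..XO/X...] d5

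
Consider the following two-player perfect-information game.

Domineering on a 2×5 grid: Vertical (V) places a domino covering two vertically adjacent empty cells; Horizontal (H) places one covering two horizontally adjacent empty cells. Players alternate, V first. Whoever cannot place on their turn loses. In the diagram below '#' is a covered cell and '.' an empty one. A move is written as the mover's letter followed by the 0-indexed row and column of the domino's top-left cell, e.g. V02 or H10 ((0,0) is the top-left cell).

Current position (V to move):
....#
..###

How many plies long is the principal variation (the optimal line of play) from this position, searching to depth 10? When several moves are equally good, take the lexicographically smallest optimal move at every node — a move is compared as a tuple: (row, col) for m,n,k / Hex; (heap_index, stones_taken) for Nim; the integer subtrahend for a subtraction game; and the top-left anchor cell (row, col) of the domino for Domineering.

[....#/..###] V move#1: V00:-1/#...#/#.###, V01:+1/.#..#/.####*
[.#..#/.####] H move#2: H02:-1/.####/.####*
[.####/.####] V move#3: V00:+1/#####/#####*
[#####/#####] end (terminal -1, H#4); searched ....#/..### to 10

PV length from [....#/..###]: 3 plies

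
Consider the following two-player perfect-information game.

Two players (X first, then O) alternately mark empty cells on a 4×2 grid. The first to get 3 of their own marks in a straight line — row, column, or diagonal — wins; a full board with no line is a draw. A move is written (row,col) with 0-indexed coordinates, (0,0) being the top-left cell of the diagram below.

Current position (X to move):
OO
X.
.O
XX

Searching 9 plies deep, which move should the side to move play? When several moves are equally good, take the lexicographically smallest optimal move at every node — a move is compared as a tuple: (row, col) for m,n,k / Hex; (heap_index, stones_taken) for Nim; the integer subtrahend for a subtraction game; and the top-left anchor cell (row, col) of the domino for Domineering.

X's best at [OO/X./.O/XX]: (2,0)

ply 1, X at OO/X./.O/XX | (1,1)=+0→OO/XX/.O/XX; (2,0)=+1→OO/X./XO/XX*
ply 2: OO/X./XO/XX is terminal -1 (O); from OO/X./.O/XX depth 9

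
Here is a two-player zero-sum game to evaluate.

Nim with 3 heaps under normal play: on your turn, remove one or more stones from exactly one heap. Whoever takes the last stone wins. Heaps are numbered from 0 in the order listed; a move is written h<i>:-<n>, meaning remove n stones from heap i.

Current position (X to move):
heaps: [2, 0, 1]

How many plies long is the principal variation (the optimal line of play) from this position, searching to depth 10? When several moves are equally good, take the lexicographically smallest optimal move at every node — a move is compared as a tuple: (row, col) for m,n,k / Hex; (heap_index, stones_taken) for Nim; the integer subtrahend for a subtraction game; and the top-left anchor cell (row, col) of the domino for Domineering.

p1 X@[(2,0,1)]: h0:-1[(1,0,1)]+1* h0:-2[(0,0,1)]-1 h2:-1[(2,0,0)]-1
p2 O@[(1,0,1)]: h0:-1[(0,0,1)]-1* h2:-1[(1,0,0)]-1
p3 X@[(0,0,1)]: h2:-1[(0,0,0)]+1*
p4 O@[(0,0,0)] terminal -1; root [(2,0,1)] d10

PV length from [(2,0,1)]: 3 plies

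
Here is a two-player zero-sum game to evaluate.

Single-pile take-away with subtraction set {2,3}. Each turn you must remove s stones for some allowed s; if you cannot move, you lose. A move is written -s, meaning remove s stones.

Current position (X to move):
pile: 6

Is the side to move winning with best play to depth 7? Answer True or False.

[6] X move#1: -2:-1/4*, -3:-1/3
[4] O move#2: -2:-1/2, -3:+1/1*
[1] end (terminal -1, X#3); searched 6 to 7

X winning at [6]: False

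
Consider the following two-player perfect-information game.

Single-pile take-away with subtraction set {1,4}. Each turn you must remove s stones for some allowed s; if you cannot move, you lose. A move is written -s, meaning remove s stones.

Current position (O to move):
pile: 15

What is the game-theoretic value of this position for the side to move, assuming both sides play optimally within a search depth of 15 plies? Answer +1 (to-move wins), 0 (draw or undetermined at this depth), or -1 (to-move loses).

value(15, O) = -1

[15] O move#1: -1:-1/14*, -4:-1/11
[14] X move#2: -1:-1/13, -4:+1/10*
[10] O move#3: -1:-1/9*, -4:-1/6
[9] X move#4: -1:-1/8, -4:+1/5*
[5] O move#5: -1:-1/4*, -4:-1/1
[4] X move#6: -1:-1/3, -4:+1/0*
[0] end (terminal -1, O#7); searched 15 to 15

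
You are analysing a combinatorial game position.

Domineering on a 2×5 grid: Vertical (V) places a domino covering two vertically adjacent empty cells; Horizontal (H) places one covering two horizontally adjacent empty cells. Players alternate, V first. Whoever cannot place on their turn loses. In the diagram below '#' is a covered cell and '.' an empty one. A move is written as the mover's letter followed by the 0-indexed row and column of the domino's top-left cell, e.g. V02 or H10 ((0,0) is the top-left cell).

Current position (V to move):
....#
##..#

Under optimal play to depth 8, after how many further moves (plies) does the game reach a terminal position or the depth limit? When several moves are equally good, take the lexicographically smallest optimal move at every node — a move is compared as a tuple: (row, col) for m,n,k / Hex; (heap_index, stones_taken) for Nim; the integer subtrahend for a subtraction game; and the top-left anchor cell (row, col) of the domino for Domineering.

p1 V@[....#/##..#]: V02[..#.#/###.#]+1* V03[...##/##.##]-1
p2 H@[..#.#/###.#]: H00[###.#/###.#]-1*
p3 V@[###.#/###.#]: V03[#####/#####]+1*
p4 H@[#####/#####] terminal -1; root [....#/##..#] d8

PV length from [....#/##..#]: 3 plies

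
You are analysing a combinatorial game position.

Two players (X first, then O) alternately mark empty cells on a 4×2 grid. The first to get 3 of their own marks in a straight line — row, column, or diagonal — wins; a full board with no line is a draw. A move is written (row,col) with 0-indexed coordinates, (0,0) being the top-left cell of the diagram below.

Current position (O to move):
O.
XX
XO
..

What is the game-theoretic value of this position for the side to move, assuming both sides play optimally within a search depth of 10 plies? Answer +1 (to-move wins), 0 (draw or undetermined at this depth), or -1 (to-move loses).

value(O./XX/XO/.., O) = 0

ply 1, O at O./XX/XO/.. | (0,1)=-1→OO/XX/XO/..; (3,0)=+0→O./XX/XO/O.*; (3,1)=-1→O./XX/XO/.O
ply 2, X at O./XX/XO/O. | (0,1)=+0→OX/XX/XO/O.*; (3,1)=+0→O./XX/XO/OX
ply 3, O at OX/XX/XO/O. | (3,1)=+0→OX/XX/XO/OO*
ply 4: OX/XX/XO/OO is terminal +0 (X); from O./XX/XO/.. depth 10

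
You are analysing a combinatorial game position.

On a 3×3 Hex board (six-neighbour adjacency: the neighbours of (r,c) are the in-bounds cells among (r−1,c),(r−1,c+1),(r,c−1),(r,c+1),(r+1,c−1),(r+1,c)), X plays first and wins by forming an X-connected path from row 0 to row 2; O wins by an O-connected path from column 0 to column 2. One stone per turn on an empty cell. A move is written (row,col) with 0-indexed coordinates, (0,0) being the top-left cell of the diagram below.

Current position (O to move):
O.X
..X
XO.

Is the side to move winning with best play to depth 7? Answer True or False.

O winning at [O.X/..X/XO.]: False

[O.X/..X/XO.] O move#1: (0,1):-1/OOX/..X/XO.*, (1,0):-1/O.X/O.X/XO., (1,1):-1/O.X/.OX/XO., (2,2):-1/O.X/..X/XOO
[OOX/..X/XO.] X move#2: (1,0):+1/OOX/X.X/XO.*, (1,1):+1/OOX/.XX/XO., (2,2):+1/OOX/..X/XOX
[OOX/X.X/XO.] O move#3: (1,1):-1/OOX/XOX/XO.*, (2,2):-1/OOX/X.X/XOO
[OOX/XOX/XO.] X move#4: (2,2):+1/OOX/XOX/XOX*
[OOX/XOX/XOX] end (terminal -1, O#5); searched O.X/..X/XO. to 7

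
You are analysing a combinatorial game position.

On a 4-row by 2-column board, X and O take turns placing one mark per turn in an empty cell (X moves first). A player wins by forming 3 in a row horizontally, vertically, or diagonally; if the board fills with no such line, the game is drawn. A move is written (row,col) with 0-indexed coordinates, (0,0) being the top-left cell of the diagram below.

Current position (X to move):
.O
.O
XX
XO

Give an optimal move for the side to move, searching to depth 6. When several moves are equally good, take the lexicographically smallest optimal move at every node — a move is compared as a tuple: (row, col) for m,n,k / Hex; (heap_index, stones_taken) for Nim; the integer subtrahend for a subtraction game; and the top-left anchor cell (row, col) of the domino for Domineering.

p1 X@[.O/.O/XX/XO]: (0,0)[XO/.O/XX/XO]+0 (1,0)[.O/XO/XX/XO]+1*
p2 O@[.O/XO/XX/XO] terminal -1; root [.O/.O/XX/XO] d6

X's best at [.O/.O/XX/XO]: (1,0)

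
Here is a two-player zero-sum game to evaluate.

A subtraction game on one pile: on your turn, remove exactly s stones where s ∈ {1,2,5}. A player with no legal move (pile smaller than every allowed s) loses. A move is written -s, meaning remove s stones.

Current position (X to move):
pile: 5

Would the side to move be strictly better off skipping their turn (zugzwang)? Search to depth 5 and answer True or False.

zugzwang(5, X) = False

[5] X move#1: -1:-1/4, -2:+1/3*, -5:+1/0
[3] O move#2: -1:-1/2*, -2:-1/1
[2] X move#3: -1:-1/1, -2:+1/0*
[0] end (terminal -1, O#4); searched 5 to 5
if X skipped the turn, O would face:
~ [5] O move#1: -1:-1/4, -2:+1/3*, -5:+1/0
~ [3] X move#2: -1:-1/2*, -2:-1/1
~ [2] O move#3: -1:-1/1, -2:+1/0*
~ [0] end (terminal -1, X#4); searched 5 to 5
compare (X): move=+1 vs pass=-1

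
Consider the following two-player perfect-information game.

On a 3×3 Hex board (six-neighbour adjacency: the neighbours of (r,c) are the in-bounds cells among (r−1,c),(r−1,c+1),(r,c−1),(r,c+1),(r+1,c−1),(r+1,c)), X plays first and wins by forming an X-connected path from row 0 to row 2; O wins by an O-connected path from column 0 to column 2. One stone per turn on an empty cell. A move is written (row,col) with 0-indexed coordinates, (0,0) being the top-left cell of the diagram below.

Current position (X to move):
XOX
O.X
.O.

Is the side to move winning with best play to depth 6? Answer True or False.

ply 1, X at XOX/O.X/.O. | (1,1)=+1→XOX/OXX/.O.*; (2,0)=+1→XOX/O.X/XO.; (2,2)=+1→XOX/O.X/.OX
ply 2, O at XOX/OXX/.O. | (2,0)=-1→XOX/OXX/OO.*; (2,2)=-1→XOX/OXX/.OO
ply 3, X at XOX/OXX/OO. | (2,2)=+1→XOX/OXX/OOX*
ply 4: XOX/OXX/OOX is terminal -1 (O); from XOX/O.X/.O. depth 6

X winning at [XOX/O.X/.O.]: True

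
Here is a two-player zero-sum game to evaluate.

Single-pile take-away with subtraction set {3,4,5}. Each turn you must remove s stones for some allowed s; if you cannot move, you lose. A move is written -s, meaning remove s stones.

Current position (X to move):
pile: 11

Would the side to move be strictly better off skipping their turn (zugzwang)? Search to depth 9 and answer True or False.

zugzwang(11, X) = False

p1 X@[11]: -3[8]+1* -4[7]-1 -5[6]-1
p2 O@[8]: -3[5]-1* -4[4]-1 -5[3]-1
p3 X@[5]: -3[2]+1* -4[1]+1 -5[0]+1
p4 O@[2] terminal -1; root [11] d9
if X skipped the turn, O would face:
~ p1 O@[11]: -3[8]+1* -4[7]-1 -5[6]-1
~ p2 X@[8]: -3[5]-1* -4[4]-1 -5[3]-1
~ p3 O@[5]: -3[2]+1* -4[1]+1 -5[0]+1
~ p4 X@[2] terminal -1; root [11] d9
compare (X): move=+1 vs pass=-1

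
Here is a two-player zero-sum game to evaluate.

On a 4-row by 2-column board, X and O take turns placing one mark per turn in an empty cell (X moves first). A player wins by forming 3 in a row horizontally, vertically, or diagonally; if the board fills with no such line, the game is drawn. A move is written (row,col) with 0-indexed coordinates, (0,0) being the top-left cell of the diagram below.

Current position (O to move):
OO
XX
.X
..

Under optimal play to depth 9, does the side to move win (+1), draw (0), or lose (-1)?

[OO/XX/.X/..] O move#1: (2,0):-1/OO/XX/OX/.., (3,0):-1/OO/XX/.X/O., (3,1):+0/OO/XX/.X/.O*
[OO/XX/.X/.O] X move#2: (2,0):+0/OO/XX/XX/.O*, (3,0):+0/OO/XX/.X/XO
[OO/XX/XX/.O] O move#3: (3,0):+0/OO/XX/XX/OO*
[OO/XX/XX/OO] end (terminal +0, X#4); searched OO/XX/.X/.. to 9

value(OO/XX/.X/.., O) = 0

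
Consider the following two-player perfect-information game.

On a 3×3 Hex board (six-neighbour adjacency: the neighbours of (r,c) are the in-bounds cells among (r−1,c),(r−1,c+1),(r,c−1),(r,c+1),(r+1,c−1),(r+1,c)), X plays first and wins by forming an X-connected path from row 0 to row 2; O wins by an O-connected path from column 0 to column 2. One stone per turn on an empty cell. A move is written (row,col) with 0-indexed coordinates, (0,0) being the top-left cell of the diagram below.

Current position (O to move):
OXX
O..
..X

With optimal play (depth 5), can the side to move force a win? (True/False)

p1 O@[OXX/O../..X]: (1,1)[OXX/OO./..X]-1* (1,2)[OXX/O.O/..X]-1 (2,0)[OXX/O../O.X]-1 (2,1)[OXX/O../.OX]-1
p2 X@[OXX/OO./..X]: (1,2)[OXX/OOX/..X]+1* (2,0)[OXX/OO./X.X]-1 (2,1)[OXX/OO./.XX]-1
p3 O@[OXX/OOX/..X] terminal -1; root [OXX/O../..X] d5

O winning at [OXX/O../..X]: False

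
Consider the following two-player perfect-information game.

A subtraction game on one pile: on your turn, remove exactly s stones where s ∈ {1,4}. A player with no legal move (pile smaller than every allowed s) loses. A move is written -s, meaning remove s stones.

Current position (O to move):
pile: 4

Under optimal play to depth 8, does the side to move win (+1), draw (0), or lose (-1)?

ply 1, O at 4 | -1=-1→3; -4=+1→0*
ply 2: 0 is terminal -1 (X); from 4 depth 8

value(4, O) = +1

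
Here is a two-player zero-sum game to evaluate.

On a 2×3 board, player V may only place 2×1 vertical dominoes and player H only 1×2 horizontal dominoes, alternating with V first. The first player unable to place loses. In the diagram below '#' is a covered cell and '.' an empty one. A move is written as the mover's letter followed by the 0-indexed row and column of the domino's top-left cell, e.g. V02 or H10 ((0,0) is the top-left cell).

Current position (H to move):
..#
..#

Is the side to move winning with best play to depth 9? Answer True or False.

p1 H@[..#/..#]: H00[###/..#]+1* H10[..#/###]+1
p2 V@[###/..#] terminal -1; root [..#/..#] d9

H winning at [..#/..#]: True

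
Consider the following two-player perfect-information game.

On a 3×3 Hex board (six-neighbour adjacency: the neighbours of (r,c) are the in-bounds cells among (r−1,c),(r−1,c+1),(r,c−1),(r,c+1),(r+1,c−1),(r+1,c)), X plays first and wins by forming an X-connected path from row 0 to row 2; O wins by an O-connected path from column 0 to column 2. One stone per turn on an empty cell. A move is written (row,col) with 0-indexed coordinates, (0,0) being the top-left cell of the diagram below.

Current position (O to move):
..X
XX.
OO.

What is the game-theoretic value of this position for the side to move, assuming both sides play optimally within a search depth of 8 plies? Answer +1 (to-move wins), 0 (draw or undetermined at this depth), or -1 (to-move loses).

ply 1, O at ..X/XX./OO. | (0,0)=+1→O.X/XX./OO.*; (0,1)=+1→.OX/XX./OO.; (1,2)=+1→..X/XXO/OO.; (2,2)=+1→..X/XX./OOO
ply 2, X at O.X/XX./OO. | (0,1)=-1→OXX/XX./OO.*; (1,2)=-1→O.X/XXX/OO.; (2,2)=-1→O.X/XX./OOX
ply 3, O at OXX/XX./OO. | (1,2)=+1→OXX/XXO/OO.*; (2,2)=+1→OXX/XX./OOO
ply 4: OXX/XXO/OO. is terminal -1 (X); from ..X/XX./OO. depth 8

value(..X/XX./OO., O) = +1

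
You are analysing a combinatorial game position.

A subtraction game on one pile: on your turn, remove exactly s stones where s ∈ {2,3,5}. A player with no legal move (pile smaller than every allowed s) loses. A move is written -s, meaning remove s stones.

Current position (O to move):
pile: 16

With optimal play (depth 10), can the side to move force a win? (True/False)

ply 1, O at 16 | -2=+1→14*; -3=-1→13; -5=-1→11
ply 2, X at 14 | -2=-1→12*; -3=-1→11; -5=-1→9
ply 3, O at 12 | -2=-1→10; -3=-1→9; -5=+1→7*
ply 4, X at 7 | -2=-1→5*; -3=-1→4; -5=-1→2
ply 5, O at 5 | -2=-1→3; -3=-1→2; -5=+1→0*
ply 6: 0 is terminal -1 (X); from 16 depth 10

O winning at [16]: True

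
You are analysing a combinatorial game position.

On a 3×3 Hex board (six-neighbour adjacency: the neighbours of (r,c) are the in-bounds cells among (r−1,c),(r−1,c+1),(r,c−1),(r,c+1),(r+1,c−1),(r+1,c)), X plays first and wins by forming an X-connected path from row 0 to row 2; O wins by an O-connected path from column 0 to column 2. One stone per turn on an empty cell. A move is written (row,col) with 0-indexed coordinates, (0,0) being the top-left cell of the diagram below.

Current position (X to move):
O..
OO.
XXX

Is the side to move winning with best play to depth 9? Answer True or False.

[O../OO./XXX] X move#1: (0,1):-1/OX./OO./XXX*, (0,2):-1/O.X/OO./XXX, (1,2):-1/O../OOX/XXX
[OX./OO./XXX] O move#2: (0,2):+1/OXO/OO./XXX*, (1,2):+1/OX./OOO/XXX
[OXO/OO./XXX] end (terminal -1, X#3); searched O../OO./XXX to 9

X winning at [O../OO./XXX]: False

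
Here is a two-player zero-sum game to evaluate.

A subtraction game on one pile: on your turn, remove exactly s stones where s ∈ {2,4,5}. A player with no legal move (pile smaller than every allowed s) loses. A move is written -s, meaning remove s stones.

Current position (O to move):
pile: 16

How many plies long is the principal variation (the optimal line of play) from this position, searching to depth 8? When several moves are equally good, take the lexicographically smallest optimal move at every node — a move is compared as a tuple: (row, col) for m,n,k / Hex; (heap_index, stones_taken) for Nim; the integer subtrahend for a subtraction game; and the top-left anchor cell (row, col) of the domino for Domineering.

PV length from [16]: 5 plies

[16] O move#1: -2:+1/14*, -4:-1/12, -5:-1/11
[14] X move#2: -2:-1/12*, -4:-1/10, -5:-1/9
[12] O move#3: -2:-1/10, -4:+1/8*, -5:+1/7
[8] X move#4: -2:-1/6*, -4:-1/4, -5:-1/3
[6] O move#5: -2:-1/4, -4:-1/2, -5:+1/1*
[1] end (terminal -1, X#6); searched 16 to 8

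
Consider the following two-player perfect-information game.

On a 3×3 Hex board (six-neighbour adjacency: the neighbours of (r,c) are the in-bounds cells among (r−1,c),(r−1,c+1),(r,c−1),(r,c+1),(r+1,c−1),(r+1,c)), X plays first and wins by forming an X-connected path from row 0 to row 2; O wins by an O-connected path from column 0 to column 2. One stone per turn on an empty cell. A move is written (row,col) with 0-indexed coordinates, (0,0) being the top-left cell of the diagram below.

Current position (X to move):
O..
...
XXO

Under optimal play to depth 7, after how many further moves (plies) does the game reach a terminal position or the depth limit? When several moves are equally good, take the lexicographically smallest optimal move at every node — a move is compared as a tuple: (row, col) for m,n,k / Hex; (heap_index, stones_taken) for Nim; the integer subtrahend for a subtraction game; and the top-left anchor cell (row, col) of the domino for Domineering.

PV length from [O../.../XXO]: 3 plies

[O../.../XXO] X move#1: (0,1):+1/OX./.../XXO*, (0,2):+1/O.X/.../XXO, (1,0):+1/O../X../XXO, (1,1):+1/O../.X./XXO, (1,2):+1/O../..X/XXO
[OX./.../XXO] O move#2: (0,2):-1/OXO/.../XXO*, (1,0):-1/OX./O../XXO, (1,1):-1/OX./.O./XXO, (1,2):-1/OX./..O/XXO
[OXO/.../XXO] X move#3: (1,0):+1/OXO/X../XXO*, (1,1):+1/OXO/.X./XXO, (1,2):+1/OXO/..X/XXO
[OXO/X../XXO] end (terminal -1, O#4); searched O../.../XXO to 7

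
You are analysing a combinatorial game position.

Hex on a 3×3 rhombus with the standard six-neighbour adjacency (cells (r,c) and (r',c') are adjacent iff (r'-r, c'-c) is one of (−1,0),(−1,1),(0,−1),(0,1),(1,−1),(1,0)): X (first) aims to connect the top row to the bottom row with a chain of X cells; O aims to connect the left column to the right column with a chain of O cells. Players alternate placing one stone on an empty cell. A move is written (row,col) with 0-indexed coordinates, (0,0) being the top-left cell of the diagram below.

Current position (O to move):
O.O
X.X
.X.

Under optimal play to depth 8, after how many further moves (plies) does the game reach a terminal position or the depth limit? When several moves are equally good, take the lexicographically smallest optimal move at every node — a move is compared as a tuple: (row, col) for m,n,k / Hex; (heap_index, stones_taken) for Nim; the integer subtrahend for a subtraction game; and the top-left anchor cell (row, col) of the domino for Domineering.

ply 1, O at O.O/X.X/.X. | (0,1)=+1→OOO/X.X/.X.*; (1,1)=+1→O.O/XOX/.X.; (2,0)=+1→O.O/X.X/OX.; (2,2)=-1→O.O/X.X/.XO
ply 2: OOO/X.X/.X. is terminal -1 (X); from O.O/X.X/.X. depth 8

PV length from [O.O/X.X/.X.]: 1 ply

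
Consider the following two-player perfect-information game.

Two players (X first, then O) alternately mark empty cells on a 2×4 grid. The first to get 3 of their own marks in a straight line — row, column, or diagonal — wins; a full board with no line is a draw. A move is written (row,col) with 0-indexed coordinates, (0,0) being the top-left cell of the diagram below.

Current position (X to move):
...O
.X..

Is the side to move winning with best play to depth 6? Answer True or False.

p1 X@[...O/.X..]: (0,0)[X..O/.X..]+0 (0,1)[.X.O/.X..]+0 (0,2)[..XO/.X..]+0 (1,0)[...O/XX..]+0 (1,2)[...O/.XX.]+1* (1,3)[...O/.X.X]+0
p2 O@[...O/.XX.]: (0,0)[O..O/.XX.]-1* (0,1)[.O.O/.XX.]-1 (0,2)[..OO/.XX.]-1 (1,0)[...O/OXX.]-1 (1,3)[...O/.XXO]-1
p3 X@[O..O/.XX.]: (0,1)[OX.O/.XX.]+1* (0,2)[O.XO/.XX.]+1 (1,0)[O..O/XXX.]+1 (1,3)[O..O/.XXX]+1
p4 O@[OX.O/.XX.]: (0,2)[OXOO/.XX.]-1* (1,0)[OX.O/OXX.]-1 (1,3)[OX.O/.XXO]-1
p5 X@[OXOO/.XX.]: (1,0)[OXOO/XXX.]+1* (1,3)[OXOO/.XXX]+1
p6 O@[OXOO/XXX.] terminal -1; root [...O/.X..] d6

X winning at [...O/.X..]: True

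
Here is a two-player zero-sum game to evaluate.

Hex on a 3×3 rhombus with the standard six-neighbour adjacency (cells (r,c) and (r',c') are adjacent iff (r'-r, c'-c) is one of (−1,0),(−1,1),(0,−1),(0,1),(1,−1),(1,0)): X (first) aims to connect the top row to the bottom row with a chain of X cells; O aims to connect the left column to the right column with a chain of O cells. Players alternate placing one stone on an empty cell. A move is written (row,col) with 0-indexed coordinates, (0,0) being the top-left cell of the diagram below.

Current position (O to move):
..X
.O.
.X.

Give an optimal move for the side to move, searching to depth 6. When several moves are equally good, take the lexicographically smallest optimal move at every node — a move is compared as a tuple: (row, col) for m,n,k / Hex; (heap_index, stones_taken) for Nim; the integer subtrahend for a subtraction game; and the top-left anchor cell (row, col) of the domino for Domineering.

p1 O@[..X/.O./.X.]: (0,0)[O.X/.O./.X.]-1 (0,1)[.OX/.O./.X.]-1 (1,0)[..X/OO./.X.]-1 (1,2)[..X/.OO/.X.]+1* (2,0)[..X/.O./OX.]-1 (2,2)[..X/.O./.XO]-1
p2 X@[..X/.OO/.X.]: (0,0)[X.X/.OO/.X.]-1* (0,1)[.XX/.OO/.X.]-1 (1,0)[..X/XOO/.X.]-1 (2,0)[..X/.OO/XX.]-1 (2,2)[..X/.OO/.XX]-1
p3 O@[X.X/.OO/.X.]: (0,1)[XOX/.OO/.X.]+1* (1,0)[X.X/OOO/.X.]+1 (2,0)[X.X/.OO/OX.]+1 (2,2)[X.X/.OO/.XO]+1
p4 X@[XOX/.OO/.X.]: (1,0)[XOX/XOO/.X.]-1* (2,0)[XOX/.OO/XX.]-1 (2,2)[XOX/.OO/.XX]-1
p5 O@[XOX/XOO/.X.]: (2,0)[XOX/XOO/OX.]+1* (2,2)[XOX/XOO/.XO]-1
p6 X@[XOX/XOO/OX.] terminal -1; root [..X/.O./.X.] d6

O's best at [..X/.O./.X.]: (1,2)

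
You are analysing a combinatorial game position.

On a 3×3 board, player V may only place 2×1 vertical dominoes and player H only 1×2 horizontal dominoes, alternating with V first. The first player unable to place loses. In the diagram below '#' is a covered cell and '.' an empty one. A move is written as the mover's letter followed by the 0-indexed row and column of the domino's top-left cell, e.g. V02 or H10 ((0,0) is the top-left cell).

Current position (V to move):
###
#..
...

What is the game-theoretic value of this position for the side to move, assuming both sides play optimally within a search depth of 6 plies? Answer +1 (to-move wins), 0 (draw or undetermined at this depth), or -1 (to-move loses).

value(###/#../..., V) = +1

[###/#../...] V move#1: V11:+1/###/##./.#.*, V12:-1/###/#.#/..#
[###/##./.#.] end (terminal -1, H#2); searched ###/#../... to 6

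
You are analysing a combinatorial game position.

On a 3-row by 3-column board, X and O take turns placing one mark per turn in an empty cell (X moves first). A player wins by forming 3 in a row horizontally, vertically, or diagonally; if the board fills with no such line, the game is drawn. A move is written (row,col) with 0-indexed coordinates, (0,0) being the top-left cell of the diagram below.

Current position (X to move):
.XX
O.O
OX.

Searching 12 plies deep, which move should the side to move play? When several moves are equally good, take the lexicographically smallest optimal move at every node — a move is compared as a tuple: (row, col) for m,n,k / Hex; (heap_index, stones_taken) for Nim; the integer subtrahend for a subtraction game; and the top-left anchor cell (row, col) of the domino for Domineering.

X's best at [.XX/O.O/OX.]: (0,0)

p1 X@[.XX/O.O/OX.]: (0,0)[XXX/O.O/OX.]+1* (1,1)[.XX/OXO/OX.]+1 (2,2)[.XX/O.O/OXX]-1
p2 O@[XXX/O.O/OX.] terminal -1; root [.XX/O.O/OX.] d12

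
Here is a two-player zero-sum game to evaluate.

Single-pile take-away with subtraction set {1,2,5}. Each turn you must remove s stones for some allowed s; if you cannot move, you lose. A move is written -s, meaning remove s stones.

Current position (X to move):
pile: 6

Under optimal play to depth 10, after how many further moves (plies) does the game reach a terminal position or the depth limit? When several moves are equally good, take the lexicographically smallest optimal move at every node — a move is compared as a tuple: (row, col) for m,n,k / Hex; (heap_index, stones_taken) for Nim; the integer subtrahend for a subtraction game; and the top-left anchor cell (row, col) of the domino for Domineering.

[6] X move#1: -1:-1/5*, -2:-1/4, -5:-1/1
[5] O move#2: -1:-1/4, -2:+1/3*, -5:+1/0
[3] X move#3: -1:-1/2*, -2:-1/1
[2] O move#4: -1:-1/1, -2:+1/0*
[0] end (terminal -1, X#5); searched 6 to 10

PV length from [6]: 4 plies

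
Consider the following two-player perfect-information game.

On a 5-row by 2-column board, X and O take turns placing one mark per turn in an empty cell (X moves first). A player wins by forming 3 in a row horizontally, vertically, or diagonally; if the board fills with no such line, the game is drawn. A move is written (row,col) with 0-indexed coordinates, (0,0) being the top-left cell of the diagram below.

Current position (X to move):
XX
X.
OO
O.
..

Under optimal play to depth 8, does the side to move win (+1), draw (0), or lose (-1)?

value(XX/X./OO/O./.., X) = -1

ply 1, X at XX/X./OO/O./.. | (1,1)=-1→XX/XX/OO/O./..*; (3,1)=-1→XX/X./OO/OX/..; (4,0)=-1→XX/X./OO/O./X.; (4,1)=-1→XX/X./OO/O./.X
ply 2, O at XX/XX/OO/O./.. | (3,1)=+1→XX/XX/OO/OO/..*; (4,0)=+1→XX/XX/OO/O./O.; (4,1)=+1→XX/XX/OO/O./.O
ply 3, X at XX/XX/OO/OO/.. | (4,0)=-1→XX/XX/OO/OO/X.*; (4,1)=-1→XX/XX/OO/OO/.X
ply 4, O at XX/XX/OO/OO/X. | (4,1)=+1→XX/XX/OO/OO/XO*
ply 5: XX/XX/OO/OO/XO is terminal -1 (X); from XX/X./OO/O./.. depth 8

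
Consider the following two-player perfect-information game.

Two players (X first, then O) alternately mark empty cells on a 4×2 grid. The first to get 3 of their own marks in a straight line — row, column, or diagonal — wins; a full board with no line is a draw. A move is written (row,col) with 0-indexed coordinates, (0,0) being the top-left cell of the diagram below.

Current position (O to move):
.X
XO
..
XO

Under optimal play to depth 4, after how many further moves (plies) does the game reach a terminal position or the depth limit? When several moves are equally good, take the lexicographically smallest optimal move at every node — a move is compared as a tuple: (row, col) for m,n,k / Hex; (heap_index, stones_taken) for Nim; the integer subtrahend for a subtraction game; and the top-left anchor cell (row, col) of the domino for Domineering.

[.X/XO/../XO] O move#1: (0,0):-1/OX/XO/../XO, (2,0):+0/.X/XO/O./XO, (2,1):+1/.X/XO/.O/XO*
[.X/XO/.O/XO] end (terminal -1, X#2); searched .X/XO/../XO to 4

PV length from [.X/XO/../XO]: 1 ply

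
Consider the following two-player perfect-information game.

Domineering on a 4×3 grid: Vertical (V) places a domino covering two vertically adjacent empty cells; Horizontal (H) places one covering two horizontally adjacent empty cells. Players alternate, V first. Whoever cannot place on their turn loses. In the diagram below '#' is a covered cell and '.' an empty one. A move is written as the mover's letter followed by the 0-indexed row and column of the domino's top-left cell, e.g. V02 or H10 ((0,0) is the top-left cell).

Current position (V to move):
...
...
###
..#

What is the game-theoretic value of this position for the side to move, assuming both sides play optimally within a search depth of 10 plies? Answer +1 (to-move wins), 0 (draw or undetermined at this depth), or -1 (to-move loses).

[.../.../###/..#] V move#1: V00:-1/#../#../###/..#, V01:+1/.#./.#./###/..#*, V02:-1/..#/..#/###/..#
[.#./.#./###/..#] H move#2: H30:-1/.#./.#./###/###*
[.#./.#./###/###] V move#3: V00:+1/##./##./###/###*, V02:+1/.##/.##/###/###
[##./##./###/###] end (terminal -1, H#4); searched .../.../###/..# to 10

value(.../.../###/..#, V) = +1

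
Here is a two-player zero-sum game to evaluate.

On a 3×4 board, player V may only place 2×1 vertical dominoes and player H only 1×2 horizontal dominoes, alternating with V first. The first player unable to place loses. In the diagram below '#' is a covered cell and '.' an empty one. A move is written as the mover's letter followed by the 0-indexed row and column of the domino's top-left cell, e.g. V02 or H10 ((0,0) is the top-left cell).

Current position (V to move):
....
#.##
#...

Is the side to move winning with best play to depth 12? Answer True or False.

[..../#.##/#...] V move#1: V01:-1/.#../####/#...*, V11:-1/..../####/##..
[.#../####/#...] H move#2: H02:+1/.###/####/#...*, H21:+1/.#../####/###., H22:+1/.#../####/#.##
[.###/####/#...] end (terminal -1, V#3); searched ..../#.##/#... to 12

V winning at [..../#.##/#...]: False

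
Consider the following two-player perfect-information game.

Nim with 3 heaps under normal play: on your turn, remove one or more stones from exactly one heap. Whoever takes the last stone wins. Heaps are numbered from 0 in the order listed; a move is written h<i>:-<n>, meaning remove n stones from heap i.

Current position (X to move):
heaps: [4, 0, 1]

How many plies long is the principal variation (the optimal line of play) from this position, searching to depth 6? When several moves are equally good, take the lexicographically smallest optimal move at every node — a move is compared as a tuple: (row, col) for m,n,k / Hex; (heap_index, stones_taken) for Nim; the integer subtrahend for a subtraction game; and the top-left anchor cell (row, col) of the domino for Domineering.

[(4,0,1)] X move#1: h0:-1:-1/(3,0,1), h0:-2:-1/(2,0,1), h0:-3:+1/(1,0,1)*, h0:-4:-1/(0,0,1), h2:-1:-1/(4,0,0)
[(1,0,1)] O move#2: h0:-1:-1/(0,0,1)*, h2:-1:-1/(1,0,0)
[(0,0,1)] X move#3: h2:-1:+1/(0,0,0)*
[(0,0,0)] end (terminal -1, O#4); searched (4,0,1) to 6

PV length from [(4,0,1)]: 3 plies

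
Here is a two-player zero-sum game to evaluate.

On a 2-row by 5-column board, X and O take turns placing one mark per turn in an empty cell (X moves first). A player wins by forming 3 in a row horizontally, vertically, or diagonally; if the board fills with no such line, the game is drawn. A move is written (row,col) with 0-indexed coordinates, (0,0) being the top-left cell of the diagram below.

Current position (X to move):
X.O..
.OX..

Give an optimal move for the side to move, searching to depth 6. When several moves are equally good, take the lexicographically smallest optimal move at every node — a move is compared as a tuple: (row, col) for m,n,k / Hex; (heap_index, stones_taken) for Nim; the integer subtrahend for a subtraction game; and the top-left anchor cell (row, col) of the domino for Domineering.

ply 1, X at X.O../.OX.. | (0,1)=+0→XXO../.OX..*; (0,3)=+0→X.OX./.OX..; (0,4)=+0→X.O.X/.OX..; (1,0)=-1→X.O../XOX..; (1,3)=+0→X.O../.OXX.; (1,4)=+0→X.O../.OX.X
ply 2, O at XXO../.OX.. | (0,3)=+0→XXOO./.OX..*; (0,4)=+0→XXO.O/.OX..; (1,0)=+0→XXO../OOX..; (1,3)=+0→XXO../.OXO.; (1,4)=+0→XXO../.OX.O
ply 3, X at XXOO./.OX.. | (0,4)=+0→XXOOX/.OX..*; (1,0)=-1→XXOO./XOX..; (1,3)=-1→XXOO./.OXX.; (1,4)=-1→XXOO./.OX.X
ply 4, O at XXOOX/.OX.. | (1,0)=+0→XXOOX/OOX..*; (1,3)=+0→XXOOX/.OXO.; (1,4)=+0→XXOOX/.OX.O
ply 5, X at XXOOX/OOX.. | (1,3)=+0→XXOOX/OOXX.*; (1,4)=+0→XXOOX/OOX.X
ply 6, O at XXOOX/OOXX. | (1,4)=+0→XXOOX/OOXXO*
ply 7: XXOOX/OOXXO is terminal +0 (X); from X.O../.OX.. depth 6

X's best at [X.O../.OX..]: (0,1)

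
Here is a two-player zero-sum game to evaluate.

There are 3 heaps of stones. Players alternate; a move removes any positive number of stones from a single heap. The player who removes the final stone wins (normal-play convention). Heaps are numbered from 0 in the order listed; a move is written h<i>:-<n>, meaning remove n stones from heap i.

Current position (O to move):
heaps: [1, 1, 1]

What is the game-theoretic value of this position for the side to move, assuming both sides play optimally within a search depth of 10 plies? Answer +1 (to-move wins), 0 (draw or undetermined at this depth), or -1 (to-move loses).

[(1,1,1)] O move#1: h0:-1:+1/(0,1,1)*, h1:-1:+1/(1,0,1), h2:-1:+1/(1,1,0)
[(0,1,1)] X move#2: h1:-1:-1/(0,0,1)*, h2:-1:-1/(0,1,0)
[(0,0,1)] O move#3: h2:-1:+1/(0,0,0)*
[(0,0,0)] end (terminal -1, X#4); searched (1,1,1) to 10

value((1,1,1), O) = +1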